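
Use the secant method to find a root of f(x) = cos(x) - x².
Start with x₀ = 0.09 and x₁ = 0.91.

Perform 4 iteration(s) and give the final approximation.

f(x) = cos(x) - x²
x₀ = 0.09, x₁ = 0.91

Secant formula: x_{n+1} = x_n - f(x_n)(x_n - x_{n-1})/(f(x_n) - f(x_{n-1}))

Iteration 1:
  f(0.090000) = 0.987853
  f(0.910000) = -0.214354
  x_2 = 0.910000 - (-0.214354)×(0.910000 - 0.090000)/(-0.214354 - 0.987853)
       = 0.763793
Iteration 2:
  f(0.910000) = -0.214354
  f(0.763793) = 0.138837
  x_3 = 0.763793 - 0.138837×(0.763793 - 0.910000)/(0.138837 - (-0.214354))
       = 0.821266
Iteration 3:
  f(0.763793) = 0.138837
  f(0.821266) = 0.006817
  x_4 = 0.821266 - 0.006817×(0.821266 - 0.763793)/(0.006817 - 0.138837)
       = 0.824234
Iteration 4:
  f(0.821266) = 0.006817
  f(0.824234) = -0.000242
  x_5 = 0.824234 - (-0.000242)×(0.824234 - 0.821266)/(-0.000242 - 0.006817)
       = 0.824132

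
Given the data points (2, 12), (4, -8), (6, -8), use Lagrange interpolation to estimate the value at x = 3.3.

Lagrange interpolation formula:
P(x) = Σ yᵢ × Lᵢ(x)
where Lᵢ(x) = Π_{j≠i} (x - xⱼ)/(xᵢ - xⱼ)

L_0(3.3) = (3.3 - 4)/(2 - 4) × (3.3 - 6)/(2 - 6) = 0.236250
L_1(3.3) = (3.3 - 2)/(4 - 2) × (3.3 - 6)/(4 - 6) = 0.877500
L_2(3.3) = (3.3 - 2)/(6 - 2) × (3.3 - 4)/(6 - 4) = -0.113750

P(3.3) = 12×L_0(3.3) + (-8)×L_1(3.3) + (-8)×L_2(3.3)
P(3.3) = -3.275000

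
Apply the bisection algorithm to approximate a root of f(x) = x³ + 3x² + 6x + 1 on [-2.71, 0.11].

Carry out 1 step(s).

f(x) = x³ + 3x² + 6x + 1
Initial interval: [-2.71, 0.11]

Iteration 1:
  c_1 = (-2.710000 + 0.110000)/2 = -1.300000
  f(c_1) = f(-1.300000) = -3.927000
  f(a) × f(c) ≥ 0, new interval: [-1.300000, 0.110000]

After 1 iteration(s), the approximation is c_1 = -1.300000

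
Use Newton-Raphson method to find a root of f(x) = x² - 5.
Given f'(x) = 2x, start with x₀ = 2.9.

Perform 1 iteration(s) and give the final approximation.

f(x) = x² - 5
f'(x) = 2x
x₀ = 2.9

Newton-Raphson formula: x_{n+1} = x_n - f(x_n)/f'(x_n)

Iteration 1:
  f(2.900000) = 3.410000
  f'(2.900000) = 5.800000
  x_1 = 2.900000 - 3.410000/5.800000 = 2.312069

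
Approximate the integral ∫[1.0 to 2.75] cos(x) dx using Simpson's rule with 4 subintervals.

f(x) = cos(x)
a = 1.0, b = 2.75, n = 4
h = (b - a)/n = 0.437500

Simpson's rule: (h/3)[f(x₀) + 4f(x₁) + 2f(x₂) + ... + f(xₙ)]

x_0 = 1.0000, f(x_0) = 0.540302, coefficient = 1
x_1 = 1.4375, f(x_1) = 0.132902, coefficient = 4
x_2 = 1.8750, f(x_2) = -0.299534, coefficient = 2
x_3 = 2.3125, f(x_3) = -0.675545, coefficient = 4
x_4 = 2.7500, f(x_4) = -0.924302, coefficient = 1

I ≈ (0.437500/3) × -3.153639 = -0.459906
Exact value: -0.459810
Error: 0.000096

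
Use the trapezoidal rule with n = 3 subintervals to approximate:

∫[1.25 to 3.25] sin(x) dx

f(x) = sin(x)
a = 1.25, b = 3.25, n = 3
h = (b - a)/n = 0.666667

Trapezoidal rule: (h/2)[f(x₀) + 2f(x₁) + 2f(x₂) + ... + f(xₙ)]

x_0 = 1.2500, f(x_0) = 0.948985, coefficient = 1
x_1 = 1.9167, f(x_1) = 0.940781, coefficient = 2
x_2 = 2.5833, f(x_2) = 0.529711, coefficient = 2
x_3 = 3.2500, f(x_3) = -0.108195, coefficient = 1

I ≈ (0.666667/2) × 3.781772 = 1.260591
Exact value: 1.309452
Error: 0.048861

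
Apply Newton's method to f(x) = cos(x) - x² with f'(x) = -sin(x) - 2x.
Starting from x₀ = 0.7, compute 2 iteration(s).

f(x) = cos(x) - x²
f'(x) = -sin(x) - 2x
x₀ = 0.7

Newton-Raphson formula: x_{n+1} = x_n - f(x_n)/f'(x_n)

Iteration 1:
  f(0.700000) = 0.274842
  f'(0.700000) = -2.044218
  x_1 = 0.700000 - 0.274842/(-2.044218) = 0.834449
Iteration 2:
  f(0.834449) = -0.024718
  f'(0.834449) = -2.409823
  x_2 = 0.834449 - (-0.024718)/(-2.409823) = 0.824191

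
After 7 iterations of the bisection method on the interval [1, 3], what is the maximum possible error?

Bisection error bound: |error| ≤ (b-a)/2^n
|error| ≤ (3 - 1)/2^7 = 2/2^7
|error| ≤ 0.0156250000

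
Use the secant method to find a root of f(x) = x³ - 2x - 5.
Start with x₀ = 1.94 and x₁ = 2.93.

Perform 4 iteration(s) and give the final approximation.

f(x) = x³ - 2x - 5
x₀ = 1.94, x₁ = 2.93

Secant formula: x_{n+1} = x_n - f(x_n)(x_n - x_{n-1})/(f(x_n) - f(x_{n-1}))

Iteration 1:
  f(1.940000) = -1.578616
  f(2.930000) = 14.293757
  x_2 = 2.930000 - 14.293757×(2.930000 - 1.940000)/(14.293757 - (-1.578616))
       = 2.038462
Iteration 2:
  f(2.930000) = 14.293757
  f(2.038462) = -0.606444
  x_3 = 2.038462 - (-0.606444)×(2.038462 - 2.930000)/(-0.606444 - 14.293757)
       = 2.074748
Iteration 3:
  f(2.038462) = -0.606444
  f(2.074748) = -0.218576
  x_4 = 2.074748 - (-0.218576)×(2.074748 - 2.038462)/(-0.218576 - (-0.606444))
       = 2.095197
Iteration 4:
  f(2.074748) = -0.218576
  f(2.095197) = 0.007203
  x_5 = 2.095197 - 0.007203×(2.095197 - 2.074748)/(0.007203 - (-0.218576))
       = 2.094544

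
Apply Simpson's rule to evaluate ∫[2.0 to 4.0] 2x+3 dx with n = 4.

f(x) = 2x+3
a = 2.0, b = 4.0, n = 4
h = (b - a)/n = 0.500000

Simpson's rule: (h/3)[f(x₀) + 4f(x₁) + 2f(x₂) + ... + f(xₙ)]

x_0 = 2.0000, f(x_0) = 7.000000, coefficient = 1
x_1 = 2.5000, f(x_1) = 8.000000, coefficient = 4
x_2 = 3.0000, f(x_2) = 9.000000, coefficient = 2
x_3 = 3.5000, f(x_3) = 10.000000, coefficient = 4
x_4 = 4.0000, f(x_4) = 11.000000, coefficient = 1

I ≈ (0.500000/3) × 108.000000 = 18.000000
Exact value: 18.000000
Error: 0.000000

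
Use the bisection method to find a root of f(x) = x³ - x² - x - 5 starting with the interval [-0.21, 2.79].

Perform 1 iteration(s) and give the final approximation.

f(x) = x³ - x² - x - 5
Initial interval: [-0.21, 2.79]

Iteration 1:
  c_1 = (-0.210000 + 2.790000)/2 = 1.290000
  f(c_1) = f(1.290000) = -5.807411
  f(a) × f(c) ≥ 0, new interval: [1.290000, 2.790000]

After 1 iteration(s), the approximation is c_1 = 1.290000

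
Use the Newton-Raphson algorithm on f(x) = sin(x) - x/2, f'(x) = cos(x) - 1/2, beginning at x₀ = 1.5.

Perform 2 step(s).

f(x) = sin(x) - x/2
f'(x) = cos(x) - 1/2
x₀ = 1.5

Newton-Raphson formula: x_{n+1} = x_n - f(x_n)/f'(x_n)

Iteration 1:
  f(1.500000) = 0.247495
  f'(1.500000) = -0.429263
  x_1 = 1.500000 - 0.247495/(-0.429263) = 2.076558
Iteration 2:
  f(2.076558) = -0.163473
  f'(2.076558) = -0.984474
  x_2 = 2.076558 - (-0.163473)/(-0.984474) = 1.910507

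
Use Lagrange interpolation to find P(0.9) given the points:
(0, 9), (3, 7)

Lagrange interpolation formula:
P(x) = Σ yᵢ × Lᵢ(x)
where Lᵢ(x) = Π_{j≠i} (x - xⱼ)/(xᵢ - xⱼ)

L_0(0.9) = (0.9 - 3)/(0 - 3) = 0.700000
L_1(0.9) = (0.9 - 0)/(3 - 0) = 0.300000

P(0.9) = 9×L_0(0.9) + 7×L_1(0.9)
P(0.9) = 8.400000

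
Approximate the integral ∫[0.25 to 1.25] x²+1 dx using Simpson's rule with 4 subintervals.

f(x) = x²+1
a = 0.25, b = 1.25, n = 4
h = (b - a)/n = 0.250000

Simpson's rule: (h/3)[f(x₀) + 4f(x₁) + 2f(x₂) + ... + f(xₙ)]

x_0 = 0.2500, f(x_0) = 1.062500, coefficient = 1
x_1 = 0.5000, f(x_1) = 1.250000, coefficient = 4
x_2 = 0.7500, f(x_2) = 1.562500, coefficient = 2
x_3 = 1.0000, f(x_3) = 2.000000, coefficient = 4
x_4 = 1.2500, f(x_4) = 2.562500, coefficient = 1

I ≈ (0.250000/3) × 19.750000 = 1.645833
Exact value: 1.645833
Error: 0.000000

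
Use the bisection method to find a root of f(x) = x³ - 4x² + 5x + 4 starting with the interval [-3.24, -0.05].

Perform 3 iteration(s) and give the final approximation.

f(x) = x³ - 4x² + 5x + 4
Initial interval: [-3.24, -0.05]

Iteration 1:
  c_1 = (-3.240000 + (-0.050000))/2 = -1.645000
  f(c_1) = f(-1.645000) = -19.500511
  f(a) × f(c) ≥ 0, new interval: [-1.645000, -0.050000]
Iteration 2:
  c_2 = (-1.645000 + (-0.050000))/2 = -0.847500
  f(c_2) = f(-0.847500) = -3.719247
  f(a) × f(c) ≥ 0, new interval: [-0.847500, -0.050000]
Iteration 3:
  c_3 = (-0.847500 + (-0.050000))/2 = -0.448750
  f(c_3) = f(-0.448750) = 0.860376
  f(a) × f(c) < 0, new interval: [-0.847500, -0.448750]

After 3 iteration(s), the approximation is c_3 = -0.448750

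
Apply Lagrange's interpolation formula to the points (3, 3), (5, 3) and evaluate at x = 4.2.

Lagrange interpolation formula:
P(x) = Σ yᵢ × Lᵢ(x)
where Lᵢ(x) = Π_{j≠i} (x - xⱼ)/(xᵢ - xⱼ)

L_0(4.2) = (4.2 - 5)/(3 - 5) = 0.400000
L_1(4.2) = (4.2 - 3)/(5 - 3) = 0.600000

P(4.2) = 3×L_0(4.2) + 3×L_1(4.2)
P(4.2) = 3.000000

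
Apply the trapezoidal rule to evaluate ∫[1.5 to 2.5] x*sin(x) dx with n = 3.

f(x) = x*sin(x)
a = 1.5, b = 2.5, n = 3
h = (b - a)/n = 0.333333

Trapezoidal rule: (h/2)[f(x₀) + 2f(x₁) + 2f(x₂) + ... + f(xₙ)]

x_0 = 1.5000, f(x_0) = 1.496242, coefficient = 1
x_1 = 1.8333, f(x_1) = 1.770514, coefficient = 2
x_2 = 2.1667, f(x_2) = 1.793264, coefficient = 2
x_3 = 2.5000, f(x_3) = 1.496180, coefficient = 1

I ≈ (0.333333/2) × 10.119978 = 1.686663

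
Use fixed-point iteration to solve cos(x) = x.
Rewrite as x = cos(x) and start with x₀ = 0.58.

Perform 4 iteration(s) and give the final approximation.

Equation: cos(x) = x
Fixed-point form: x = cos(x)
x₀ = 0.58

x_1 = g(0.580000) = 0.836463
x_2 = g(0.836463) = 0.670093
x_3 = g(0.670093) = 0.783764
x_4 = g(0.783764) = 0.708261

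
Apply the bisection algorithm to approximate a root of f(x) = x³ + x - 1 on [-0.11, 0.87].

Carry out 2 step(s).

f(x) = x³ + x - 1
Initial interval: [-0.11, 0.87]

Iteration 1:
  c_1 = (-0.110000 + 0.870000)/2 = 0.380000
  f(c_1) = f(0.380000) = -0.565128
  f(a) × f(c) ≥ 0, new interval: [0.380000, 0.870000]
Iteration 2:
  c_2 = (0.380000 + 0.870000)/2 = 0.625000
  f(c_2) = f(0.625000) = -0.130859
  f(a) × f(c) ≥ 0, new interval: [0.625000, 0.870000]

After 2 iteration(s), the approximation is c_2 = 0.625000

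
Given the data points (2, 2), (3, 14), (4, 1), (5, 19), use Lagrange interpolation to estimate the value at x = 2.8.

Lagrange interpolation formula:
P(x) = Σ yᵢ × Lᵢ(x)
where Lᵢ(x) = Π_{j≠i} (x - xⱼ)/(xᵢ - xⱼ)

L_0(2.8) = (2.8 - 3)/(2 - 3) × (2.8 - 4)/(2 - 4) × (2.8 - 5)/(2 - 5) = 0.088000
L_1(2.8) = (2.8 - 2)/(3 - 2) × (2.8 - 4)/(3 - 4) × (2.8 - 5)/(3 - 5) = 1.056000
L_2(2.8) = (2.8 - 2)/(4 - 2) × (2.8 - 3)/(4 - 3) × (2.8 - 5)/(4 - 5) = -0.176000
L_3(2.8) = (2.8 - 2)/(5 - 2) × (2.8 - 3)/(5 - 3) × (2.8 - 4)/(5 - 4) = 0.032000

P(2.8) = 2×L_0(2.8) + 14×L_1(2.8) + 1×L_2(2.8) + 19×L_3(2.8)
P(2.8) = 15.392000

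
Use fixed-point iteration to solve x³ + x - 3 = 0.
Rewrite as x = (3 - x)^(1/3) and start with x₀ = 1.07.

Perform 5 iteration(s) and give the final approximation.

Equation: x³ + x - 3 = 0
Fixed-point form: x = (3 - x)^(1/3)
x₀ = 1.07

x_1 = g(1.070000) = 1.245047
x_2 = g(1.245047) = 1.206207
x_3 = g(1.206207) = 1.215041
x_4 = g(1.215041) = 1.213043
x_5 = g(1.213043) = 1.213495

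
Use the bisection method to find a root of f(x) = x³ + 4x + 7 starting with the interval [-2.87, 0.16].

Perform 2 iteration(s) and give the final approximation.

f(x) = x³ + 4x + 7
Initial interval: [-2.87, 0.16]

Iteration 1:
  c_1 = (-2.870000 + 0.160000)/2 = -1.355000
  f(c_1) = f(-1.355000) = -0.907814
  f(a) × f(c) ≥ 0, new interval: [-1.355000, 0.160000]
Iteration 2:
  c_2 = (-1.355000 + 0.160000)/2 = -0.597500
  f(c_2) = f(-0.597500) = 4.396689
  f(a) × f(c) < 0, new interval: [-1.355000, -0.597500]

After 2 iteration(s), the approximation is c_2 = -0.597500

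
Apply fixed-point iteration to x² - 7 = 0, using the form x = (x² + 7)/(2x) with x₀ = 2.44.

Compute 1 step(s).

Equation: x² - 7 = 0
Fixed-point form: x = (x² + 7)/(2x)
x₀ = 2.44

x_1 = g(2.440000) = 2.654426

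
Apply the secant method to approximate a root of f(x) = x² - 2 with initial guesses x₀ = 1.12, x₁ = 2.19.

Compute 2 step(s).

f(x) = x² - 2
x₀ = 1.12, x₁ = 2.19

Secant formula: x_{n+1} = x_n - f(x_n)(x_n - x_{n-1})/(f(x_n) - f(x_{n-1}))

Iteration 1:
  f(1.120000) = -0.745600
  f(2.190000) = 2.796100
  x_2 = 2.190000 - 2.796100×(2.190000 - 1.120000)/(2.796100 - (-0.745600))
       = 1.345257
Iteration 2:
  f(2.190000) = 2.796100
  f(1.345257) = -0.190284
  x_3 = 1.345257 - (-0.190284)×(1.345257 - 2.190000)/(-0.190284 - 2.796100)
       = 1.399082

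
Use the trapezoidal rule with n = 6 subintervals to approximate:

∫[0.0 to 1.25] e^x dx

f(x) = e^x
a = 0.0, b = 1.25, n = 6
h = (b - a)/n = 0.208333

Trapezoidal rule: (h/2)[f(x₀) + 2f(x₁) + 2f(x₂) + ... + f(xₙ)]

x_0 = 0.0000, f(x_0) = 1.000000, coefficient = 1
x_1 = 0.2083, f(x_1) = 1.231624, coefficient = 2
x_2 = 0.4167, f(x_2) = 1.516897, coefficient = 2
x_3 = 0.6250, f(x_3) = 1.868246, coefficient = 2
x_4 = 0.8333, f(x_4) = 2.300976, coefficient = 2
x_5 = 1.0417, f(x_5) = 2.833936, coefficient = 2
x_6 = 1.2500, f(x_6) = 3.490343, coefficient = 1

I ≈ (0.208333/2) × 23.993700 = 2.499344
Exact value: 2.490343
Error: 0.009001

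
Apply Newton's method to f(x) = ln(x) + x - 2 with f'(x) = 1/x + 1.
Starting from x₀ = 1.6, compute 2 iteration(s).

f(x) = ln(x) + x - 2
f'(x) = 1/x + 1
x₀ = 1.6

Newton-Raphson formula: x_{n+1} = x_n - f(x_n)/f'(x_n)

Iteration 1:
  f(1.600000) = 0.070004
  f'(1.600000) = 1.625000
  x_1 = 1.600000 - 0.070004/1.625000 = 1.556921
Iteration 2:
  f(1.556921) = -0.000369
  f'(1.556921) = 1.642293
  x_2 = 1.556921 - (-0.000369)/1.642293 = 1.557146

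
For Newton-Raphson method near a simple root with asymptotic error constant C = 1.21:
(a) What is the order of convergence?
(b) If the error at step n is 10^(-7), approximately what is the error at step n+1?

(a) Newton-Raphson has quadratic (order 2) convergence near simple roots.
    This means |e_{n+1}| ≈ C|e_n|².

(b) With |e_n| = 10^(-7) and C = 1.21:
    |e_{n+1}| ≈ 1.21 × (10^(-7))² = 1.21 × 10^(-14)

(a) 2 (quadratic); (b) |e_{n+1}| ≈ 1.210e-14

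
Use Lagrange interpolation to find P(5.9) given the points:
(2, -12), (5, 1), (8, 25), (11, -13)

Lagrange interpolation formula:
P(x) = Σ yᵢ × Lᵢ(x)
where Lᵢ(x) = Π_{j≠i} (x - xⱼ)/(xᵢ - xⱼ)

L_0(5.9) = (5.9 - 5)/(2 - 5) × (5.9 - 8)/(2 - 8) × (5.9 - 11)/(2 - 11) = -0.059500
L_1(5.9) = (5.9 - 2)/(5 - 2) × (5.9 - 8)/(5 - 8) × (5.9 - 11)/(5 - 11) = 0.773500
L_2(5.9) = (5.9 - 2)/(8 - 2) × (5.9 - 5)/(8 - 5) × (5.9 - 11)/(8 - 11) = 0.331500
L_3(5.9) = (5.9 - 2)/(11 - 2) × (5.9 - 5)/(11 - 5) × (5.9 - 8)/(11 - 8) = -0.045500

P(5.9) = (-12)×L_0(5.9) + 1×L_1(5.9) + 25×L_2(5.9) + (-13)×L_3(5.9)
P(5.9) = 10.366500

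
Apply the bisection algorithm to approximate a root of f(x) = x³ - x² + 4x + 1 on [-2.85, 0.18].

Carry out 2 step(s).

f(x) = x³ - x² + 4x + 1
Initial interval: [-2.85, 0.18]

Iteration 1:
  c_1 = (-2.850000 + 0.180000)/2 = -1.335000
  f(c_1) = f(-1.335000) = -8.501495
  f(a) × f(c) ≥ 0, new interval: [-1.335000, 0.180000]
Iteration 2:
  c_2 = (-1.335000 + 0.180000)/2 = -0.577500
  f(c_2) = f(-0.577500) = -1.836106
  f(a) × f(c) ≥ 0, new interval: [-0.577500, 0.180000]

After 2 iteration(s), the approximation is c_2 = -0.577500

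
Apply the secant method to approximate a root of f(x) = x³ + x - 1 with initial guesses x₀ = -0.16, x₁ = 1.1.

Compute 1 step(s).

f(x) = x³ + x - 1
x₀ = -0.16, x₁ = 1.1

Secant formula: x_{n+1} = x_n - f(x_n)(x_n - x_{n-1})/(f(x_n) - f(x_{n-1}))

Iteration 1:
  f(-0.160000) = -1.164096
  f(1.100000) = 1.431000
  x_2 = 1.100000 - 1.431000×(1.100000 - (-0.160000))/(1.431000 - (-1.164096))
       = 0.405205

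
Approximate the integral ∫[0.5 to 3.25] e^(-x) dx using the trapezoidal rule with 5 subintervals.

f(x) = e^(-x)
a = 0.5, b = 3.25, n = 5
h = (b - a)/n = 0.550000

Trapezoidal rule: (h/2)[f(x₀) + 2f(x₁) + 2f(x₂) + ... + f(xₙ)]

x_0 = 0.5000, f(x_0) = 0.606531, coefficient = 1
x_1 = 1.0500, f(x_1) = 0.349938, coefficient = 2
x_2 = 1.6000, f(x_2) = 0.201897, coefficient = 2
x_3 = 2.1500, f(x_3) = 0.116484, coefficient = 2
x_4 = 2.7000, f(x_4) = 0.067206, coefficient = 2
x_5 = 3.2500, f(x_5) = 0.038774, coefficient = 1

I ≈ (0.550000/2) × 2.116353 = 0.581997
Exact value: 0.567756
Error: 0.014241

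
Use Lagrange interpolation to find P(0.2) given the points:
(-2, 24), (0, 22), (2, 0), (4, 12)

Lagrange interpolation formula:
P(x) = Σ yᵢ × Lᵢ(x)
where Lᵢ(x) = Π_{j≠i} (x - xⱼ)/(xᵢ - xⱼ)

L_0(0.2) = (0.2 - 0)/(-2 - 0) × (0.2 - 2)/(-2 - 2) × (0.2 - 4)/(-2 - 4) = -0.028500
L_1(0.2) = (0.2 - (-2))/(0 - (-2)) × (0.2 - 2)/(0 - 2) × (0.2 - 4)/(0 - 4) = 0.940500
L_2(0.2) = (0.2 - (-2))/(2 - (-2)) × (0.2 - 0)/(2 - 0) × (0.2 - 4)/(2 - 4) = 0.104500
L_3(0.2) = (0.2 - (-2))/(4 - (-2)) × (0.2 - 0)/(4 - 0) × (0.2 - 2)/(4 - 2) = -0.016500

P(0.2) = 24×L_0(0.2) + 22×L_1(0.2) + 0×L_2(0.2) + 12×L_3(0.2)
P(0.2) = 19.809000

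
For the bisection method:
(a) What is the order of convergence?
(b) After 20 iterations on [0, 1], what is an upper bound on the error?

(a) Bisection has linear (order 1) convergence; the error is halved each step.

(b) Error bound = (b-a)/2^n = (1 - 0)/2^{20}
    = 1/2^{20}

(a) 1 (linear); (b) error ≤ 9.54e-07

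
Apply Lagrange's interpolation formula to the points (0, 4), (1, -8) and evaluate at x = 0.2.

Lagrange interpolation formula:
P(x) = Σ yᵢ × Lᵢ(x)
where Lᵢ(x) = Π_{j≠i} (x - xⱼ)/(xᵢ - xⱼ)

L_0(0.2) = (0.2 - 1)/(0 - 1) = 0.800000
L_1(0.2) = (0.2 - 0)/(1 - 0) = 0.200000

P(0.2) = 4×L_0(0.2) + (-8)×L_1(0.2)
P(0.2) = 1.600000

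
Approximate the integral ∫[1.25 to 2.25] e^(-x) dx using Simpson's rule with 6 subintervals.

f(x) = e^(-x)
a = 1.25, b = 2.25, n = 6
h = (b - a)/n = 0.166667

Simpson's rule: (h/3)[f(x₀) + 4f(x₁) + 2f(x₂) + ... + f(xₙ)]

x_0 = 1.2500, f(x_0) = 0.286505, coefficient = 1
x_1 = 1.4167, f(x_1) = 0.242521, coefficient = 4
x_2 = 1.5833, f(x_2) = 0.205290, coefficient = 2
x_3 = 1.7500, f(x_3) = 0.173774, coefficient = 4
x_4 = 1.9167, f(x_4) = 0.147096, coefficient = 2
x_5 = 2.0833, f(x_5) = 0.124514, coefficient = 4
x_6 = 2.2500, f(x_6) = 0.105399, coefficient = 1

I ≈ (0.166667/3) × 3.259914 = 0.181106
Exact value: 0.181106
Error: 0.000001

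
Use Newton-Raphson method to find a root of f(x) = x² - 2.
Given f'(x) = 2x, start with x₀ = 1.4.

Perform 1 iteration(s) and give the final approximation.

f(x) = x² - 2
f'(x) = 2x
x₀ = 1.4

Newton-Raphson formula: x_{n+1} = x_n - f(x_n)/f'(x_n)

Iteration 1:
  f(1.400000) = -0.040000
  f'(1.400000) = 2.800000
  x_1 = 1.400000 - (-0.040000)/2.800000 = 1.414286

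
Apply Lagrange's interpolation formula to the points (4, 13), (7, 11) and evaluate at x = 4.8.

Lagrange interpolation formula:
P(x) = Σ yᵢ × Lᵢ(x)
where Lᵢ(x) = Π_{j≠i} (x - xⱼ)/(xᵢ - xⱼ)

L_0(4.8) = (4.8 - 7)/(4 - 7) = 0.733333
L_1(4.8) = (4.8 - 4)/(7 - 4) = 0.266667

P(4.8) = 13×L_0(4.8) + 11×L_1(4.8)
P(4.8) = 12.466667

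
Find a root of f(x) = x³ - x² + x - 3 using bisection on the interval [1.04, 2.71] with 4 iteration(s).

f(x) = x³ - x² + x - 3
Initial interval: [1.04, 2.71]

Iteration 1:
  c_1 = (1.040000 + 2.710000)/2 = 1.875000
  f(c_1) = f(1.875000) = 1.951172
  f(a) × f(c) < 0, new interval: [1.040000, 1.875000]
Iteration 2:
  c_2 = (1.040000 + 1.875000)/2 = 1.457500
  f(c_2) = f(1.457500) = -0.570630
  f(a) × f(c) ≥ 0, new interval: [1.457500, 1.875000]
Iteration 3:
  c_3 = (1.457500 + 1.875000)/2 = 1.666250
  f(c_3) = f(1.666250) = 0.516019
  f(a) × f(c) < 0, new interval: [1.457500, 1.666250]
Iteration 4:
  c_4 = (1.457500 + 1.666250)/2 = 1.561875
  f(c_4) = f(1.561875) = -0.067457
  f(a) × f(c) ≥ 0, new interval: [1.561875, 1.666250]

After 4 iteration(s), the approximation is c_4 = 1.561875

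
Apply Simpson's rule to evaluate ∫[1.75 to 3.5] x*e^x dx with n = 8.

f(x) = x*e^x
a = 1.75, b = 3.5, n = 8
h = (b - a)/n = 0.218750

Simpson's rule: (h/3)[f(x₀) + 4f(x₁) + 2f(x₂) + ... + f(xₙ)]

x_0 = 1.7500, f(x_0) = 10.070555, coefficient = 1
x_1 = 1.9688, f(x_1) = 14.099634, coefficient = 4
x_2 = 2.1875, f(x_2) = 19.496975, coefficient = 2
x_3 = 2.4062, f(x_3) = 26.690816, coefficient = 4
x_4 = 2.6250, f(x_4) = 36.237007, coefficient = 2
x_5 = 2.8438, f(x_5) = 48.855824, coefficient = 4
x_6 = 3.0625, f(x_6) = 65.479137, coefficient = 2
x_7 = 3.2812, f(x_7) = 87.310825, coefficient = 4
x_8 = 3.5000, f(x_8) = 115.904082, coefficient = 1

I ≈ (0.218750/3) × 1076.229269 = 78.475051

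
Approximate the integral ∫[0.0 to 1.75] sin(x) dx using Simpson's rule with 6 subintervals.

f(x) = sin(x)
a = 0.0, b = 1.75, n = 6
h = (b - a)/n = 0.291667

Simpson's rule: (h/3)[f(x₀) + 4f(x₁) + 2f(x₂) + ... + f(xₙ)]

x_0 = 0.0000, f(x_0) = 0.000000, coefficient = 1
x_1 = 0.2917, f(x_1) = 0.287549, coefficient = 4
x_2 = 0.5833, f(x_2) = 0.550809, coefficient = 2
x_3 = 0.8750, f(x_3) = 0.767544, coefficient = 4
x_4 = 1.1667, f(x_4) = 0.919445, coefficient = 2
x_5 = 1.4583, f(x_5) = 0.993683, coefficient = 4
x_6 = 1.7500, f(x_6) = 0.983986, coefficient = 1

I ≈ (0.291667/3) × 12.119595 = 1.178294
Exact value: 1.178246
Error: 0.000048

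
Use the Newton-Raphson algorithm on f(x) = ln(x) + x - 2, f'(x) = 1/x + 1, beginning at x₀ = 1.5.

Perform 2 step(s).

f(x) = ln(x) + x - 2
f'(x) = 1/x + 1
x₀ = 1.5

Newton-Raphson formula: x_{n+1} = x_n - f(x_n)/f'(x_n)

Iteration 1:
  f(1.500000) = -0.094535
  f'(1.500000) = 1.666667
  x_1 = 1.500000 - (-0.094535)/1.666667 = 1.556721
Iteration 2:
  f(1.556721) = -0.000697
  f'(1.556721) = 1.642376
  x_2 = 1.556721 - (-0.000697)/1.642376 = 1.557146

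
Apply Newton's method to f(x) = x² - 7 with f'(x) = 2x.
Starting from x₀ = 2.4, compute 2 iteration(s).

f(x) = x² - 7
f'(x) = 2x
x₀ = 2.4

Newton-Raphson formula: x_{n+1} = x_n - f(x_n)/f'(x_n)

Iteration 1:
  f(2.400000) = -1.240000
  f'(2.400000) = 4.800000
  x_1 = 2.400000 - (-1.240000)/4.800000 = 2.658333
Iteration 2:
  f(2.658333) = 0.066736
  f'(2.658333) = 5.316667
  x_2 = 2.658333 - 0.066736/5.316667 = 2.645781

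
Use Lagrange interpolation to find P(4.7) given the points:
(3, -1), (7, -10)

Lagrange interpolation formula:
P(x) = Σ yᵢ × Lᵢ(x)
where Lᵢ(x) = Π_{j≠i} (x - xⱼ)/(xᵢ - xⱼ)

L_0(4.7) = (4.7 - 7)/(3 - 7) = 0.575000
L_1(4.7) = (4.7 - 3)/(7 - 3) = 0.425000

P(4.7) = (-1)×L_0(4.7) + (-10)×L_1(4.7)
P(4.7) = -4.825000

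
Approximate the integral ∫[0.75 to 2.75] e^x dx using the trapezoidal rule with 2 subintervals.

f(x) = e^x
a = 0.75, b = 2.75, n = 2
h = (b - a)/n = 1.000000

Trapezoidal rule: (h/2)[f(x₀) + 2f(x₁) + 2f(x₂) + ... + f(xₙ)]

x_0 = 0.7500, f(x_0) = 2.117000, coefficient = 1
x_1 = 1.7500, f(x_1) = 5.754603, coefficient = 2
x_2 = 2.7500, f(x_2) = 15.642632, coefficient = 1

I ≈ (1.000000/2) × 29.268837 = 14.634419
Exact value: 13.525632
Error: 1.108787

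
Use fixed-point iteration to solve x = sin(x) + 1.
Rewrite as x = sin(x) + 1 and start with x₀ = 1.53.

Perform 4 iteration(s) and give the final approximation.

Equation: x = sin(x) + 1
Fixed-point form: x = sin(x) + 1
x₀ = 1.53

x_1 = g(1.530000) = 1.999168
x_2 = g(1.999168) = 1.909643
x_3 = g(1.909643) = 1.943139
x_4 = g(1.943139) = 1.931478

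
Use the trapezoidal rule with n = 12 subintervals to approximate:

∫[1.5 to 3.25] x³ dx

f(x) = x³
a = 1.5, b = 3.25, n = 12
h = (b - a)/n = 0.145833

Trapezoidal rule: (h/2)[f(x₀) + 2f(x₁) + 2f(x₂) + ... + f(xₙ)]

x_0 = 1.5000, f(x_0) = 3.375000, coefficient = 1
x_1 = 1.6458, f(x_1) = 4.458180, coefficient = 2
x_2 = 1.7917, f(x_2) = 5.751374, coefficient = 2
x_3 = 1.9375, f(x_3) = 7.273193, coefficient = 2
x_4 = 2.0833, f(x_4) = 9.042245, coefficient = 2
x_5 = 2.2292, f(x_5) = 11.077139, coefficient = 2
x_6 = 2.3750, f(x_6) = 13.396484, coefficient = 2
x_7 = 2.5208, f(x_7) = 16.018889, coefficient = 2
x_8 = 2.6667, f(x_8) = 18.962963, coefficient = 2
x_9 = 2.8125, f(x_9) = 22.247314, coefficient = 2
x_10 = 2.9583, f(x_10) = 25.890553, coefficient = 2
x_11 = 3.1042, f(x_11) = 29.911287, coefficient = 2
x_12 = 3.2500, f(x_12) = 34.328125, coefficient = 1

I ≈ (0.145833/2) × 365.762370 = 26.670173
Exact value: 26.625977
Error: 0.044196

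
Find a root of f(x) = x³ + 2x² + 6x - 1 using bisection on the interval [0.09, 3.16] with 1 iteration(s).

f(x) = x³ + 2x² + 6x - 1
Initial interval: [0.09, 3.16]

Iteration 1:
  c_1 = (0.090000 + 3.160000)/2 = 1.625000
  f(c_1) = f(1.625000) = 18.322266
  f(a) × f(c) < 0, new interval: [0.090000, 1.625000]

After 1 iteration(s), the approximation is c_1 = 1.625000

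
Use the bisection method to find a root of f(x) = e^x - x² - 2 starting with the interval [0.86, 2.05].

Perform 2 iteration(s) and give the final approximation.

f(x) = e^x - x² - 2
Initial interval: [0.86, 2.05]

Iteration 1:
  c_1 = (0.860000 + 2.050000)/2 = 1.455000
  f(c_1) = f(1.455000) = 0.167458
  f(a) × f(c) < 0, new interval: [0.860000, 1.455000]
Iteration 2:
  c_2 = (0.860000 + 1.455000)/2 = 1.157500
  f(c_2) = f(1.157500) = -0.157838
  f(a) × f(c) ≥ 0, new interval: [1.157500, 1.455000]

After 2 iteration(s), the approximation is c_2 = 1.157500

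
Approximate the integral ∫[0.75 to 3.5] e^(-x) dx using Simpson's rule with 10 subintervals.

f(x) = e^(-x)
a = 0.75, b = 3.5, n = 10
h = (b - a)/n = 0.275000

Simpson's rule: (h/3)[f(x₀) + 4f(x₁) + 2f(x₂) + ... + f(xₙ)]

x_0 = 0.7500, f(x_0) = 0.472367, coefficient = 1
x_1 = 1.0250, f(x_1) = 0.358796, coefficient = 4
x_2 = 1.3000, f(x_2) = 0.272532, coefficient = 2
x_3 = 1.5750, f(x_3) = 0.207008, coefficient = 4
x_4 = 1.8500, f(x_4) = 0.157237, coefficient = 2
x_5 = 2.1250, f(x_5) = 0.119433, coefficient = 4
x_6 = 2.4000, f(x_6) = 0.090718, coefficient = 2
x_7 = 2.6750, f(x_7) = 0.068907, coefficient = 4
x_8 = 2.9500, f(x_8) = 0.052340, coefficient = 2
x_9 = 3.2250, f(x_9) = 0.039756, coefficient = 4
x_10 = 3.5000, f(x_10) = 0.030197, coefficient = 1

I ≈ (0.275000/3) × 4.823816 = 0.442183
Exact value: 0.442169
Error: 0.000014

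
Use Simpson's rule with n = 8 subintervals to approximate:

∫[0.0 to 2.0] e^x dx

f(x) = e^x
a = 0.0, b = 2.0, n = 8
h = (b - a)/n = 0.250000

Simpson's rule: (h/3)[f(x₀) + 4f(x₁) + 2f(x₂) + ... + f(xₙ)]

x_0 = 0.0000, f(x_0) = 1.000000, coefficient = 1
x_1 = 0.2500, f(x_1) = 1.284025, coefficient = 4
x_2 = 0.5000, f(x_2) = 1.648721, coefficient = 2
x_3 = 0.7500, f(x_3) = 2.117000, coefficient = 4
x_4 = 1.0000, f(x_4) = 2.718282, coefficient = 2
x_5 = 1.2500, f(x_5) = 3.490343, coefficient = 4
x_6 = 1.5000, f(x_6) = 4.481689, coefficient = 2
x_7 = 1.7500, f(x_7) = 5.754603, coefficient = 4
x_8 = 2.0000, f(x_8) = 7.389056, coefficient = 1

I ≈ (0.250000/3) × 76.670325 = 6.389194
Exact value: 6.389056
Error: 0.000138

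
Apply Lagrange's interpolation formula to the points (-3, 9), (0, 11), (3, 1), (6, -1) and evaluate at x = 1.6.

Lagrange interpolation formula:
P(x) = Σ yᵢ × Lᵢ(x)
where Lᵢ(x) = Π_{j≠i} (x - xⱼ)/(xᵢ - xⱼ)

L_0(1.6) = (1.6 - 0)/(-3 - 0) × (1.6 - 3)/(-3 - 3) × (1.6 - 6)/(-3 - 6) = -0.060840
L_1(1.6) = (1.6 - (-3))/(0 - (-3)) × (1.6 - 3)/(0 - 3) × (1.6 - 6)/(0 - 6) = 0.524741
L_2(1.6) = (1.6 - (-3))/(3 - (-3)) × (1.6 - 0)/(3 - 0) × (1.6 - 6)/(3 - 6) = 0.599704
L_3(1.6) = (1.6 - (-3))/(6 - (-3)) × (1.6 - 0)/(6 - 0) × (1.6 - 3)/(6 - 3) = -0.063605

P(1.6) = 9×L_0(1.6) + 11×L_1(1.6) + 1×L_2(1.6) + (-1)×L_3(1.6)
P(1.6) = 5.887901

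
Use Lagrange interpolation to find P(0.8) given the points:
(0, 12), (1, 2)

Lagrange interpolation formula:
P(x) = Σ yᵢ × Lᵢ(x)
where Lᵢ(x) = Π_{j≠i} (x - xⱼ)/(xᵢ - xⱼ)

L_0(0.8) = (0.8 - 1)/(0 - 1) = 0.200000
L_1(0.8) = (0.8 - 0)/(1 - 0) = 0.800000

P(0.8) = 12×L_0(0.8) + 2×L_1(0.8)
P(0.8) = 4.000000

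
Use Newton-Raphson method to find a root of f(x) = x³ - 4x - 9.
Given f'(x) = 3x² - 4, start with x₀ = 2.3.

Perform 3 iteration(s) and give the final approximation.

f(x) = x³ - 4x - 9
f'(x) = 3x² - 4
x₀ = 2.3

Newton-Raphson formula: x_{n+1} = x_n - f(x_n)/f'(x_n)

Iteration 1:
  f(2.300000) = -6.033000
  f'(2.300000) = 11.870000
  x_1 = 2.300000 - (-6.033000)/11.870000 = 2.808256
Iteration 2:
  f(2.808256) = 1.913732
  f'(2.808256) = 19.658907
  x_2 = 2.808256 - 1.913732/19.658907 = 2.710909
Iteration 3:
  f(2.710909) = 0.078914
  f'(2.710909) = 18.047087
  x_3 = 2.710909 - 0.078914/18.047087 = 2.706537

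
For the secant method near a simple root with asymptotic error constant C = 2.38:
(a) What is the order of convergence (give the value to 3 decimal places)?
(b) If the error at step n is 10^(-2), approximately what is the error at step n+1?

(a) Secant method has superlinear convergence with order φ = (1+√5)/2 ≈ 1.618.
    This means |e_{n+1}| ≈ C|e_n|^1.618.

(b) With |e_n| = 10^(-2) and C = 2.38:
    |e_{n+1}| ≈ 2.38 × (10^(-2))^1.618 = 2.38 × 10^(-3.24)

(a) ≈ 1.618 (golden ratio); (b) |e_{n+1}| ≈ 1.382e-03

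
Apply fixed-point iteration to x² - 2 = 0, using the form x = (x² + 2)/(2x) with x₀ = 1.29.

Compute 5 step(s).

Equation: x² - 2 = 0
Fixed-point form: x = (x² + 2)/(2x)
x₀ = 1.29

x_1 = g(1.290000) = 1.420194
x_2 = g(1.420194) = 1.414226
x_3 = g(1.414226) = 1.414214
x_4 = g(1.414214) = 1.414214
x_5 = g(1.414214) = 1.414214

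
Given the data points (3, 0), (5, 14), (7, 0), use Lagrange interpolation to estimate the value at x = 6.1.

Lagrange interpolation formula:
P(x) = Σ yᵢ × Lᵢ(x)
where Lᵢ(x) = Π_{j≠i} (x - xⱼ)/(xᵢ - xⱼ)

L_0(6.1) = (6.1 - 5)/(3 - 5) × (6.1 - 7)/(3 - 7) = -0.123750
L_1(6.1) = (6.1 - 3)/(5 - 3) × (6.1 - 7)/(5 - 7) = 0.697500
L_2(6.1) = (6.1 - 3)/(7 - 3) × (6.1 - 5)/(7 - 5) = 0.426250

P(6.1) = 0×L_0(6.1) + 14×L_1(6.1) + 0×L_2(6.1)
P(6.1) = 9.765000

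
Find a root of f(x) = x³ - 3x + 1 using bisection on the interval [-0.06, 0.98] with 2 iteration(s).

f(x) = x³ - 3x + 1
Initial interval: [-0.06, 0.98]

Iteration 1:
  c_1 = (-0.060000 + 0.980000)/2 = 0.460000
  f(c_1) = f(0.460000) = -0.282664
  f(a) × f(c) < 0, new interval: [-0.060000, 0.460000]
Iteration 2:
  c_2 = (-0.060000 + 0.460000)/2 = 0.200000
  f(c_2) = f(0.200000) = 0.408000
  f(a) × f(c) ≥ 0, new interval: [0.200000, 0.460000]

After 2 iteration(s), the approximation is c_2 = 0.200000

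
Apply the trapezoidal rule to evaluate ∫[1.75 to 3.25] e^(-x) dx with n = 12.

f(x) = e^(-x)
a = 1.75, b = 3.25, n = 12
h = (b - a)/n = 0.125000

Trapezoidal rule: (h/2)[f(x₀) + 2f(x₁) + 2f(x₂) + ... + f(xₙ)]

x_0 = 1.7500, f(x_0) = 0.173774, coefficient = 1
x_1 = 1.8750, f(x_1) = 0.153355, coefficient = 2
x_2 = 2.0000, f(x_2) = 0.135335, coefficient = 2
x_3 = 2.1250, f(x_3) = 0.119433, coefficient = 2
x_4 = 2.2500, f(x_4) = 0.105399, coefficient = 2
x_5 = 2.3750, f(x_5) = 0.093014, coefficient = 2
x_6 = 2.5000, f(x_6) = 0.082085, coefficient = 2
x_7 = 2.6250, f(x_7) = 0.072440, coefficient = 2
x_8 = 2.7500, f(x_8) = 0.063928, coefficient = 2
x_9 = 2.8750, f(x_9) = 0.056416, coefficient = 2
x_10 = 3.0000, f(x_10) = 0.049787, coefficient = 2
x_11 = 3.1250, f(x_11) = 0.043937, coefficient = 2
x_12 = 3.2500, f(x_12) = 0.038774, coefficient = 1

I ≈ (0.125000/2) × 2.162808 = 0.135175
Exact value: 0.135000
Error: 0.000176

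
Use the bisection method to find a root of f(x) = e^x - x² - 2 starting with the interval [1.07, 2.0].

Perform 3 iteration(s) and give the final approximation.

f(x) = e^x - x² - 2
Initial interval: [1.07, 2.0]

Iteration 1:
  c_1 = (1.070000 + 2.000000)/2 = 1.535000
  f(c_1) = f(1.535000) = 0.285101
  f(a) × f(c) < 0, new interval: [1.070000, 1.535000]
Iteration 2:
  c_2 = (1.070000 + 1.535000)/2 = 1.302500
  f(c_2) = f(1.302500) = -0.018025
  f(a) × f(c) ≥ 0, new interval: [1.302500, 1.535000]
Iteration 3:
  c_3 = (1.302500 + 1.535000)/2 = 1.418750
  f(c_3) = f(1.418750) = 0.119101
  f(a) × f(c) < 0, new interval: [1.302500, 1.418750]

After 3 iteration(s), the approximation is c_3 = 1.418750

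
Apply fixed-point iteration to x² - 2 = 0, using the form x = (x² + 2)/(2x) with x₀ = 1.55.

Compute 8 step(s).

Equation: x² - 2 = 0
Fixed-point form: x = (x² + 2)/(2x)
x₀ = 1.55

x_1 = g(1.550000) = 1.420161
x_2 = g(1.420161) = 1.414226
x_3 = g(1.414226) = 1.414214
x_4 = g(1.414214) = 1.414214
x_5 = g(1.414214) = 1.414214
x_6 = g(1.414214) = 1.414214
x_7 = g(1.414214) = 1.414214
x_8 = g(1.414214) = 1.414214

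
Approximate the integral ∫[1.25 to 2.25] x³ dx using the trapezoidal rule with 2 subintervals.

f(x) = x³
a = 1.25, b = 2.25, n = 2
h = (b - a)/n = 0.500000

Trapezoidal rule: (h/2)[f(x₀) + 2f(x₁) + 2f(x₂) + ... + f(xₙ)]

x_0 = 1.2500, f(x_0) = 1.953125, coefficient = 1
x_1 = 1.7500, f(x_1) = 5.359375, coefficient = 2
x_2 = 2.2500, f(x_2) = 11.390625, coefficient = 1

I ≈ (0.500000/2) × 24.062500 = 6.015625
Exact value: 5.796875
Error: 0.218750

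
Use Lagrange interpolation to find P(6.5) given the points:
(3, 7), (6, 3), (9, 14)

Lagrange interpolation formula:
P(x) = Σ yᵢ × Lᵢ(x)
where Lᵢ(x) = Π_{j≠i} (x - xⱼ)/(xᵢ - xⱼ)

L_0(6.5) = (6.5 - 6)/(3 - 6) × (6.5 - 9)/(3 - 9) = -0.069444
L_1(6.5) = (6.5 - 3)/(6 - 3) × (6.5 - 9)/(6 - 9) = 0.972222
L_2(6.5) = (6.5 - 3)/(9 - 3) × (6.5 - 6)/(9 - 6) = 0.097222

P(6.5) = 7×L_0(6.5) + 3×L_1(6.5) + 14×L_2(6.5)
P(6.5) = 3.791667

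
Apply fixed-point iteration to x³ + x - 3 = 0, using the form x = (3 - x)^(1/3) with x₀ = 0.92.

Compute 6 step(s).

Equation: x³ + x - 3 = 0
Fixed-point form: x = (3 - x)^(1/3)
x₀ = 0.92

x_1 = g(0.920000) = 1.276501
x_2 = g(1.276501) = 1.198957
x_3 = g(1.198957) = 1.216675
x_4 = g(1.216675) = 1.212672
x_5 = g(1.212672) = 1.213579
x_6 = g(1.213579) = 1.213374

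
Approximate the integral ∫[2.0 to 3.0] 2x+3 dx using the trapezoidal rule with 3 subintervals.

f(x) = 2x+3
a = 2.0, b = 3.0, n = 3
h = (b - a)/n = 0.333333

Trapezoidal rule: (h/2)[f(x₀) + 2f(x₁) + 2f(x₂) + ... + f(xₙ)]

x_0 = 2.0000, f(x_0) = 7.000000, coefficient = 1
x_1 = 2.3333, f(x_1) = 7.666667, coefficient = 2
x_2 = 2.6667, f(x_2) = 8.333333, coefficient = 2
x_3 = 3.0000, f(x_3) = 9.000000, coefficient = 1

I ≈ (0.333333/2) × 48.000000 = 8.000000
Exact value: 8.000000
Error: 0.000000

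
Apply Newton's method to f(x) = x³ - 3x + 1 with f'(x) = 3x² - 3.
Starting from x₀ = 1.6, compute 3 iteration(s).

f(x) = x³ - 3x + 1
f'(x) = 3x² - 3
x₀ = 1.6

Newton-Raphson formula: x_{n+1} = x_n - f(x_n)/f'(x_n)

Iteration 1:
  f(1.600000) = 0.296000
  f'(1.600000) = 4.680000
  x_1 = 1.600000 - 0.296000/4.680000 = 1.536752
Iteration 2:
  f(1.536752) = 0.018948
  f'(1.536752) = 4.084821
  x_2 = 1.536752 - 0.018948/4.084821 = 1.532113
Iteration 3:
  f(1.532113) = 0.000099
  f'(1.532113) = 4.042114
  x_3 = 1.532113 - 0.000099/4.042114 = 1.532089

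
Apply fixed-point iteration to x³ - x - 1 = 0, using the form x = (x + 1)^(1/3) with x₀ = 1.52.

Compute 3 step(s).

Equation: x³ - x - 1 = 0
Fixed-point form: x = (x + 1)^(1/3)
x₀ = 1.52

x_1 = g(1.520000) = 1.360818
x_2 = g(1.360818) = 1.331540
x_3 = g(1.331540) = 1.326013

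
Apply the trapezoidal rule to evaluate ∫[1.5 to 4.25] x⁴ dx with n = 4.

f(x) = x⁴
a = 1.5, b = 4.25, n = 4
h = (b - a)/n = 0.687500

Trapezoidal rule: (h/2)[f(x₀) + 2f(x₁) + 2f(x₂) + ... + f(xₙ)]

x_0 = 1.5000, f(x_0) = 5.062500, coefficient = 1
x_1 = 2.1875, f(x_1) = 22.897720, coefficient = 2
x_2 = 2.8750, f(x_2) = 68.320557, coefficient = 2
x_3 = 3.5625, f(x_3) = 161.071793, coefficient = 2
x_4 = 4.2500, f(x_4) = 326.253906, coefficient = 1

I ≈ (0.687500/2) × 835.896545 = 287.339437
Exact value: 275.797070
Error: 11.542367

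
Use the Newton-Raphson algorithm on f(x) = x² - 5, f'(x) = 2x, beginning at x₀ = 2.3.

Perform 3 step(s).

f(x) = x² - 5
f'(x) = 2x
x₀ = 2.3

Newton-Raphson formula: x_{n+1} = x_n - f(x_n)/f'(x_n)

Iteration 1:
  f(2.300000) = 0.290000
  f'(2.300000) = 4.600000
  x_1 = 2.300000 - 0.290000/4.600000 = 2.236957
Iteration 2:
  f(2.236957) = 0.003974
  f'(2.236957) = 4.473913
  x_2 = 2.236957 - 0.003974/4.473913 = 2.236068
Iteration 3:
  f(2.236068) = 0.000001
  f'(2.236068) = 4.472136
  x_3 = 2.236068 - 0.000001/4.472136 = 2.236068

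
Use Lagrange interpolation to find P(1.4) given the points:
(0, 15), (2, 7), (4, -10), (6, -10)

Lagrange interpolation formula:
P(x) = Σ yᵢ × Lᵢ(x)
where Lᵢ(x) = Π_{j≠i} (x - xⱼ)/(xᵢ - xⱼ)

L_0(1.4) = (1.4 - 2)/(0 - 2) × (1.4 - 4)/(0 - 4) × (1.4 - 6)/(0 - 6) = 0.149500
L_1(1.4) = (1.4 - 0)/(2 - 0) × (1.4 - 4)/(2 - 4) × (1.4 - 6)/(2 - 6) = 1.046500
L_2(1.4) = (1.4 - 0)/(4 - 0) × (1.4 - 2)/(4 - 2) × (1.4 - 6)/(4 - 6) = -0.241500
L_3(1.4) = (1.4 - 0)/(6 - 0) × (1.4 - 2)/(6 - 2) × (1.4 - 4)/(6 - 4) = 0.045500

P(1.4) = 15×L_0(1.4) + 7×L_1(1.4) + (-10)×L_2(1.4) + (-10)×L_3(1.4)
P(1.4) = 11.528000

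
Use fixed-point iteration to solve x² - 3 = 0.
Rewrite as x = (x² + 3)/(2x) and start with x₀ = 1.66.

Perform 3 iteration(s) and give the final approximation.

Equation: x² - 3 = 0
Fixed-point form: x = (x² + 3)/(2x)
x₀ = 1.66

x_1 = g(1.660000) = 1.733614
x_2 = g(1.733614) = 1.732052
x_3 = g(1.732052) = 1.732051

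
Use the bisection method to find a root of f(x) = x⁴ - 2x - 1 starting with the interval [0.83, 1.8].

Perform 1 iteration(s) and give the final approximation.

f(x) = x⁴ - 2x - 1
Initial interval: [0.83, 1.8]

Iteration 1:
  c_1 = (0.830000 + 1.800000)/2 = 1.315000
  f(c_1) = f(1.315000) = -0.639781
  f(a) × f(c) ≥ 0, new interval: [1.315000, 1.800000]

After 1 iteration(s), the approximation is c_1 = 1.315000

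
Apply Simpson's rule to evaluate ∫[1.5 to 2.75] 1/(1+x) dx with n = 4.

f(x) = 1/(1+x)
a = 1.5, b = 2.75, n = 4
h = (b - a)/n = 0.312500

Simpson's rule: (h/3)[f(x₀) + 4f(x₁) + 2f(x₂) + ... + f(xₙ)]

x_0 = 1.5000, f(x_0) = 0.400000, coefficient = 1
x_1 = 1.8125, f(x_1) = 0.355556, coefficient = 4
x_2 = 2.1250, f(x_2) = 0.320000, coefficient = 2
x_3 = 2.4375, f(x_3) = 0.290909, coefficient = 4
x_4 = 2.7500, f(x_4) = 0.266667, coefficient = 1

I ≈ (0.312500/3) × 3.892525 = 0.405471
Exact value: 0.405465
Error: 0.000006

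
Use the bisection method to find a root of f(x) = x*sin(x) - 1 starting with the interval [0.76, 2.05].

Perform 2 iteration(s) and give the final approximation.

f(x) = x*sin(x) - 1
Initial interval: [0.76, 2.05]

Iteration 1:
  c_1 = (0.760000 + 2.050000)/2 = 1.405000
  f(c_1) = f(1.405000) = 0.385734
  f(a) × f(c) < 0, new interval: [0.760000, 1.405000]
Iteration 2:
  c_2 = (0.760000 + 1.405000)/2 = 1.082500
  f(c_2) = f(1.082500) = -0.044008
  f(a) × f(c) ≥ 0, new interval: [1.082500, 1.405000]

After 2 iteration(s), the approximation is c_2 = 1.082500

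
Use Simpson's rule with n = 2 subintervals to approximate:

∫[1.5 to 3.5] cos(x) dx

f(x) = cos(x)
a = 1.5, b = 3.5, n = 2
h = (b - a)/n = 1.000000

Simpson's rule: (h/3)[f(x₀) + 4f(x₁) + 2f(x₂) + ... + f(xₙ)]

x_0 = 1.5000, f(x_0) = 0.070737, coefficient = 1
x_1 = 2.5000, f(x_1) = -0.801144, coefficient = 4
x_2 = 3.5000, f(x_2) = -0.936457, coefficient = 1

I ≈ (1.000000/3) × -4.070294 = -1.356765
Exact value: -1.348278
Error: 0.008486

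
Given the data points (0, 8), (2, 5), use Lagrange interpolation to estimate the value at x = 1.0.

Lagrange interpolation formula:
P(x) = Σ yᵢ × Lᵢ(x)
where Lᵢ(x) = Π_{j≠i} (x - xⱼ)/(xᵢ - xⱼ)

L_0(1.0) = (1.0 - 2)/(0 - 2) = 0.500000
L_1(1.0) = (1.0 - 0)/(2 - 0) = 0.500000

P(1.0) = 8×L_0(1.0) + 5×L_1(1.0)
P(1.0) = 6.500000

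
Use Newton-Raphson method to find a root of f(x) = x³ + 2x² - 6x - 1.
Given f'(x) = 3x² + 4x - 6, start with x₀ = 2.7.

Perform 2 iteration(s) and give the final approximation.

f(x) = x³ + 2x² - 6x - 1
f'(x) = 3x² + 4x - 6
x₀ = 2.7

Newton-Raphson formula: x_{n+1} = x_n - f(x_n)/f'(x_n)

Iteration 1:
  f(2.700000) = 17.063000
  f'(2.700000) = 26.670000
  x_1 = 2.700000 - 17.063000/26.670000 = 2.060217
Iteration 2:
  f(2.060217) = 3.872272
  f'(2.060217) = 14.974358
  x_2 = 2.060217 - 3.872272/14.974358 = 1.801624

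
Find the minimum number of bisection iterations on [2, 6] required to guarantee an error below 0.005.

We need (b-a)/2^n ≤ 0.005
(6 - 2)/2^n ≤ 0.005
4/2^n ≤ 0.005
2^n ≥ 800
n ≥ log₂(800) = 9.64
n ≥ 10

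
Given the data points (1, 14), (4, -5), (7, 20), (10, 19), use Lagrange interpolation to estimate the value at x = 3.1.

Lagrange interpolation formula:
P(x) = Σ yᵢ × Lᵢ(x)
where Lᵢ(x) = Π_{j≠i} (x - xⱼ)/(xᵢ - xⱼ)

L_0(3.1) = (3.1 - 4)/(1 - 4) × (3.1 - 7)/(1 - 7) × (3.1 - 10)/(1 - 10) = 0.149500
L_1(3.1) = (3.1 - 1)/(4 - 1) × (3.1 - 7)/(4 - 7) × (3.1 - 10)/(4 - 10) = 1.046500
L_2(3.1) = (3.1 - 1)/(7 - 1) × (3.1 - 4)/(7 - 4) × (3.1 - 10)/(7 - 10) = -0.241500
L_3(3.1) = (3.1 - 1)/(10 - 1) × (3.1 - 4)/(10 - 4) × (3.1 - 7)/(10 - 7) = 0.045500

P(3.1) = 14×L_0(3.1) + (-5)×L_1(3.1) + 20×L_2(3.1) + 19×L_3(3.1)
P(3.1) = -7.105000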